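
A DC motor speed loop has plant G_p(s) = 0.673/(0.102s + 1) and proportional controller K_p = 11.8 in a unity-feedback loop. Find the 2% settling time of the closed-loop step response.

T_s ≈ 0.0456 s

Closed loop: T(s) = K_p·G_p/(1+K_p·G_p) = 7.941/(0.102s + 1 + 7.941), with pole at s = −(1 + 7.941)/0.102 = −87.66.
τ = 1/87.66 = 0.01141 s, so 2% settling time ≈ 4τ = 0.0456 s.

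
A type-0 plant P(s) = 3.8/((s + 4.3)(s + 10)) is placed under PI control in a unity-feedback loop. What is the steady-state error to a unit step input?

0

The PI controller's integrator makes the forward path type 1, so e_ss to a step is zero.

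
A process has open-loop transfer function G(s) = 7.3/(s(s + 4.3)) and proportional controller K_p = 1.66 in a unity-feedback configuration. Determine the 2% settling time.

From 1 + K_pG(s) = 0: s² + 4.3s + 12.12 = 0 ⇒ ω_n = 3.481, ζ = 0.6176.
2% settling time T_s ≈ 4/(ζω_n) = 4/2.15 = 1.86 s.

T_s ≈ 1.86 s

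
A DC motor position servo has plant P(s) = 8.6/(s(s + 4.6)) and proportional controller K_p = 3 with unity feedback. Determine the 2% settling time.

Closed-loop characteristic equation: s² + 4.6s + 25.8 = 0, so ω_n = 5.079 rad/s and ζ = 4.6/(2·5.079) = 0.4528.
2% settling time T_s ≈ 4/(ζω_n) = 4/2.3 = 1.74 s.

T_s ≈ 1.74 s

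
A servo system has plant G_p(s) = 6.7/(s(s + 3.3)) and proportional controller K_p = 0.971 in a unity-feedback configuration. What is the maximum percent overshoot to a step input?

The closed-loop denominator s² + 3.3s + 6.506 gives ω_n = √6.506 = 2.551 and ζ = 3.3/(2ω_n) = 0.6469.
%OS = 100·exp(−πζ/√(1−ζ²)) = 100·exp(−π·0.6469/√0.5815) = 6.96%.

6.96%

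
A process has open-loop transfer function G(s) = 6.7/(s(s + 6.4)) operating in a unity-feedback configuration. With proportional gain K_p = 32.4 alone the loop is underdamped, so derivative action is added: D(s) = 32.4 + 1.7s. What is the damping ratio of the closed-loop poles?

Forward path: (32.4 + 1.7s)·6.7/(s(s+6.4)). The closed-loop characteristic equation is s² + (6.4 + 6.7·1.7)s + 6.7·32.4 = 0.
That is s² + 17.79s + 217.1 = 0, so ω_n = 14.73 rad/s and ζ = 17.79/(2·14.73) = 0.6037.

ζ = 0.604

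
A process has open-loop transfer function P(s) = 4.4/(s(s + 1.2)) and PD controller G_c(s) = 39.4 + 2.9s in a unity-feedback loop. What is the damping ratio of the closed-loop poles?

Forward path: (39.4 + 2.9s)·4.4/(s(s+1.2)). The closed-loop characteristic equation is s² + (1.2 + 4.4·2.9)s + 4.4·39.4 = 0.
That is s² + 13.96s + 173.4 = 0, so ω_n = 13.17 rad/s and ζ = 13.96/(2·13.17) = 0.5301.

ζ = 0.53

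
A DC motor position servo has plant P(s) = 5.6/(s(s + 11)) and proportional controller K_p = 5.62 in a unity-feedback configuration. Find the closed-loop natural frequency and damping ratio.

ω_n = 5.61 rad/s, ζ = 0.98

1 + K_p·P(s) = 0 gives s² + 11s + 31.47 = 0.
Matching s² + 2ζω_n s + ω_n²: ω_n = √31.47 = 5.61 rad/s and 2ζω_n = 11, so ζ = 11/(2·5.61) = 0.98.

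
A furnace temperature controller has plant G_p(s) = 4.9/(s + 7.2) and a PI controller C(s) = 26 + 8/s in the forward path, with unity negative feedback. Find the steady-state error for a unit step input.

The open loop C(s)G_p(s) has a pole at the origin (type 1), so the static position error constant is infinite and e_ss = 1/(1+∞) = 0.

0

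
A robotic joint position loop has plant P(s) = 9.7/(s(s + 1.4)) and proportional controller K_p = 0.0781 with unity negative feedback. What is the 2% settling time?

Closed-loop characteristic equation: s² + 1.4s + 0.7576 = 0, so ω_n = 0.8704 rad/s and ζ = 1.4/(2·0.8704) = 0.8042.
2% settling time T_s ≈ 4/(ζω_n) = 4/0.7 = 5.71 s.

T_s ≈ 5.71 s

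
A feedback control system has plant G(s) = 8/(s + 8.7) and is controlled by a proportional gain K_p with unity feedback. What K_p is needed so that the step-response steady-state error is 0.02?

K_p = 53.3

Steady-state error for a unit step on this type-0 loop is 1/(1 + K_p·G(0)).
G(0) = 0.9195. Require 1/(1 + K_p·0.9195) = 0.02, so 1 + 0.9195·K_p = 50.
K_p = (50 − 1)/0.9195 = 53.3.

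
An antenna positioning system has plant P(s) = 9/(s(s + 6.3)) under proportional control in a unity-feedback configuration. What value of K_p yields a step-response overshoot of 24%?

K_p = 6.45

From %OS = 100·exp(−πζ/√(1−ζ²)) = 24%, ζ = −ln(0.24)/√(π²+ln²(0.24)) = 0.4136.
Characteristic equation s² + 6.3s + 9K_p = 0 gives ζ = 6.3/(2√(9K_p)).
Setting ζ = 0.4136: √(9K_p) = 6.3/(2·0.4136) = 7.616, so K_p = 58.01/9 = 6.45.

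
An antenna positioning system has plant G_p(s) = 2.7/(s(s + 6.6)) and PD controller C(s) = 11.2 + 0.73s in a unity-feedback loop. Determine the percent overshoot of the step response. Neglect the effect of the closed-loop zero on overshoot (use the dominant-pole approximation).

Forward path: (11.2 + 0.73s)·2.7/(s(s+6.6)). The closed-loop characteristic equation is s² + (6.6 + 2.7·0.73)s + 2.7·11.2 = 0.
That is s² + 8.571s + 30.24 = 0, so ω_n = 5.499 rad/s and ζ = 8.571/(2·5.499) = 0.7793.
%OS = 100·exp(−πζ/√(1−ζ²)) = 2.01%.

2.01%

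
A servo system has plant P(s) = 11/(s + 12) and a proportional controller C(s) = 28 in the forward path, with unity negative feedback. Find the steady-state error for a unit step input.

0.0375

The loop is type 0. Static position error constant K_pos = C(0)·P(0) = 28·0.9167 = 25.67.
Steady-state error to a unit step: e_ss = 1/(1+K_pos) = 1/26.67 = 0.0375.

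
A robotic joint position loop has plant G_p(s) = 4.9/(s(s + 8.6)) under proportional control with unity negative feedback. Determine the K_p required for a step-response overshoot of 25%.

K_p = 23.2

From %OS = 100·exp(−πζ/√(1−ζ²)) = 25%, ζ = −ln(0.25)/√(π²+ln²(0.25)) = 0.4037.
Characteristic equation s² + 8.6s + 4.9K_p = 0 gives ζ = 8.6/(2√(4.9K_p)).
Setting ζ = 0.4037: √(4.9K_p) = 8.6/(2·0.4037) = 10.65, so K_p = 113.4/4.9 = 23.2.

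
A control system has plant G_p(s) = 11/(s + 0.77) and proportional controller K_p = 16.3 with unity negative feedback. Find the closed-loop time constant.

Closed-loop transfer function: T(s) = K_p·G_p(s)/(1 + K_p·G_p(s)) = 179.3/(s + 0.77 + 179.3) = 179.3/(s + 180.1).
Time constant τ = 1/180.1 = 0.00555 s.

τ = 0.00555 s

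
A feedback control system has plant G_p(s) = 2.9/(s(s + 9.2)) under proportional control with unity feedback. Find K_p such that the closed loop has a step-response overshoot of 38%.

From %OS = 100·exp(−πζ/√(1−ζ²)) = 38%, ζ = −ln(0.38)/√(π²+ln²(0.38)) = 0.2943.
Characteristic equation s² + 9.2s + 2.9K_p = 0 gives ζ = 9.2/(2√(2.9K_p)).
Setting ζ = 0.2943: √(2.9K_p) = 9.2/(2·0.2943) = 15.63, so K_p = 244.2/2.9 = 84.2.

K_p = 84.2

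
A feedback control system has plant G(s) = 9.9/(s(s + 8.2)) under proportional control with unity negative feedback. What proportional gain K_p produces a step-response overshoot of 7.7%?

From %OS = 100·exp(−πζ/√(1−ζ²)) = 7.7%, ζ = −ln(0.077)/√(π²+ln²(0.077)) = 0.6323.
Characteristic equation s² + 8.2s + 9.9K_p = 0 gives ζ = 8.2/(2√(9.9K_p)).
Setting ζ = 0.6323: √(9.9K_p) = 8.2/(2·0.6323) = 6.484, so K_p = 42.05/9.9 = 4.25.

K_p = 4.25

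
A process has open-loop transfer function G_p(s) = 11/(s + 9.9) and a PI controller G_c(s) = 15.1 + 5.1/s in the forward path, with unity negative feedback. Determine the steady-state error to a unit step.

0

The open loop G_c(s)G_p(s) has a pole at the origin (type 1), so the static position error constant is infinite and e_ss = 1/(1+∞) = 0.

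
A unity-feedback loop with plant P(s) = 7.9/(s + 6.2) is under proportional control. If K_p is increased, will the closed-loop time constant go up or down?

The closed-loop bandwidth 6.2+K_p·7.9 grows with K_p, so τ shrinks.

decrease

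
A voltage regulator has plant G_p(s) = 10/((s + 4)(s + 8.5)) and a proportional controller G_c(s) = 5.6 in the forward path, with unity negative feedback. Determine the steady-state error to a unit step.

0.378

The loop is type 0. Static position error constant K_pos = G_c(0)·G_p(0) = 5.6·0.2941 = 1.647.
Steady-state error to a unit step: e_ss = 1/(1+K_pos) = 1/2.647 = 0.378.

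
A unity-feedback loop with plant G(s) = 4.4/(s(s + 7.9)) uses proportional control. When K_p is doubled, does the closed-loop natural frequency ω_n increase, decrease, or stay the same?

increase

ω_n = √(4.4·K_p), which grows with K_p.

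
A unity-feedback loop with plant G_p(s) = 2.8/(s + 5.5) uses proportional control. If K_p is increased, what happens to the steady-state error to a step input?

e_ss = 1/(1 + K_p·G_p(0)); a larger K_p raises the denominator, so e_ss decreases.

decrease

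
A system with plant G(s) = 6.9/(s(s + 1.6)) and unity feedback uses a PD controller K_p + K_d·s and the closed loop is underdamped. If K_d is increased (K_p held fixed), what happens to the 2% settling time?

decrease

Characteristic equation s² + (1.6 + 6.9K_d)s + 6.9K_p = 0: raising K_d increases ζω_n = (1.6+6.9K_d)/2 while the loop stays underdamped, so T_s ≈ 4/(ζω_n) decreases.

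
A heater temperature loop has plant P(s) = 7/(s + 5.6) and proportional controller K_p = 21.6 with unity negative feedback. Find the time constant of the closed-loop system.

Closed-loop transfer function: T(s) = K_p·P(s)/(1 + K_p·P(s)) = 151.2/(s + 5.6 + 151.2) = 151.2/(s + 156.8).
Time constant τ = 1/156.8 = 0.00638 s.

τ = 0.00638 s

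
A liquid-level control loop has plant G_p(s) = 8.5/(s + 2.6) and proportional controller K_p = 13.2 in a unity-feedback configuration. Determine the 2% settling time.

Closed-loop transfer function: T(s) = K_p·G_p(s)/(1 + K_p·G_p(s)) = 112.2/(s + 2.6 + 112.2) = 112.2/(s + 114.8).
Time constant τ = 1/114.8 = 0.008711 s, so the 2% settling time is about 4τ = 0.0348 s.

T_s ≈ 0.0348 s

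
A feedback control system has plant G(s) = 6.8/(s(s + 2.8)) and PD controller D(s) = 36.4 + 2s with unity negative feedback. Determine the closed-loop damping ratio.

Forward path: (36.4 + 2s)·6.8/(s(s+2.8)). The closed-loop characteristic equation is s² + (2.8 + 6.8·2)s + 6.8·36.4 = 0.
That is s² + 16.4s + 247.5 = 0, so ω_n = 15.73 rad/s and ζ = 16.4/(2·15.73) = 0.5212.

ζ = 0.521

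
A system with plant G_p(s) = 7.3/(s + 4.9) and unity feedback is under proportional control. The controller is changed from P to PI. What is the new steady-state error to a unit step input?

Adding integral action puts a pole at s = 0 in the forward path, raising the system type to 1; a type-1 loop has zero steady-state error to a step.

0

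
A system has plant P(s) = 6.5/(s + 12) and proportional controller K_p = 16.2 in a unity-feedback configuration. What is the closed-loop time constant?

Closed-loop transfer function: T(s) = K_p·P(s)/(1 + K_p·P(s)) = 105.3/(s + 12 + 105.3) = 105.3/(s + 117.3).
Time constant τ = 1/117.3 = 0.00853 s.

τ = 0.00853 s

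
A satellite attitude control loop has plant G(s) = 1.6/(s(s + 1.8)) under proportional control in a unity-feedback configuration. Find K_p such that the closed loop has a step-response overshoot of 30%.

K_p = 3.95

From %OS = 100·exp(−πζ/√(1−ζ²)) = 30%, ζ = −ln(0.3)/√(π²+ln²(0.3)) = 0.3579.
Characteristic equation s² + 1.8s + 1.6K_p = 0 gives ζ = 1.8/(2√(1.6K_p)).
Setting ζ = 0.3579: √(1.6K_p) = 1.8/(2·0.3579) = 2.515, so K_p = 6.325/1.6 = 3.95.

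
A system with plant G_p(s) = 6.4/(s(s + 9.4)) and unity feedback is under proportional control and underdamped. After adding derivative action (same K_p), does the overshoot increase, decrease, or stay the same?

decrease

The derivative term adds K·K_d to the s-coefficient of the characteristic equation, raising 2ζω_n while ω_n is unchanged; ζ increases, so overshoot decreases.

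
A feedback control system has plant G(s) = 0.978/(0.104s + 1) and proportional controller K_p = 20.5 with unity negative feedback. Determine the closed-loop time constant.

τ = 0.00494 s

Closed loop: T(s) = K_p·G/(1+K_p·G) = 20.05/(0.104s + 1 + 20.05), with pole at s = −(1 + 20.05)/0.104 = −202.4.
Closed-loop time constant τ = 1/202.4 = 0.00494 s.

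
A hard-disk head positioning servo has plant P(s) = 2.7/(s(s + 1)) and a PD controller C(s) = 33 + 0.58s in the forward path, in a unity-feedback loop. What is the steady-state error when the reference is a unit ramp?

The loop has one pole at the origin (type 1). Velocity error constant K_v = lim_{s→0} s·C(s)P(s) = 33·2.7/1 = 89.1.
Steady-state error to a unit ramp: e_ss = 1/K_v = 0.0112.

0.0112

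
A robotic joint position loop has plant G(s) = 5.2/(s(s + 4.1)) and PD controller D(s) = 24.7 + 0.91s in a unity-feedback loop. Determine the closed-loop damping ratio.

ζ = 0.39

Forward path: (24.7 + 0.91s)·5.2/(s(s+4.1)). The closed-loop characteristic equation is s² + (4.1 + 5.2·0.91)s + 5.2·24.7 = 0.
That is s² + 8.832s + 128.4 = 0, so ω_n = 11.33 rad/s and ζ = 8.832/(2·11.33) = 0.3897.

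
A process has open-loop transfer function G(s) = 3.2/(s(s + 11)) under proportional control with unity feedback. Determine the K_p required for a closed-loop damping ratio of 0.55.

K_p = 31.2

Closed-loop characteristic equation: s² + 11s + K_p·3.2 = 0.
So ω_n = √(3.2K_p) and 2ζω_n = 11, giving ζ = 11/(2√(3.2K_p)).
Setting ζ = 0.55: √(3.2K_p) = 11/(2·0.55) = 10, so K_p = 100/3.2 = 31.2.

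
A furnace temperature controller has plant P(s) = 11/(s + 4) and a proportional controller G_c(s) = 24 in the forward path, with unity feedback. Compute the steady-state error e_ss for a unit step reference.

0.0149

The loop is type 0. Static position error constant K_pos = G_c(0)·P(0) = 24·2.75 = 66.
Steady-state error to a unit step: e_ss = 1/(1+K_pos) = 1/67 = 0.0149.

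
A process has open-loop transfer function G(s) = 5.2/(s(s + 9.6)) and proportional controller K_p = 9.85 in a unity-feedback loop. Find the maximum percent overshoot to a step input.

5.84%

Closed-loop characteristic equation: s² + 9.6s + 51.22 = 0, so ω_n = 7.157 rad/s and ζ = 9.6/(2·7.157) = 0.6707.
%OS = 100·exp(−πζ/√(1−ζ²)) = 100·exp(−π·0.6707/√0.5502) = 5.84%.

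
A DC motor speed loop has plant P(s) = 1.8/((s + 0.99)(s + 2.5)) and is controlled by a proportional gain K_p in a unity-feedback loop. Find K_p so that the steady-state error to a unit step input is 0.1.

For a type-0 loop with proportional control, e_ss = 1/(1 + K_p·P(0)).
P(0) = 0.7273. Require 1/(1 + K_p·0.7273) = 0.1, so 1 + 0.7273·K_p = 10.
K_p = (10 − 1)/0.7273 = 12.4.

K_p = 12.4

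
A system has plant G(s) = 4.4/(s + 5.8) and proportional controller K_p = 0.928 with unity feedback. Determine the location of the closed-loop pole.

Closed-loop transfer function: T(s) = K_p·G(s)/(1 + K_p·G(s)) = 4.083/(s + 5.8 + 4.083) = 4.083/(s + 9.883).
The closed-loop pole is at s = −9.883.

s = -9.883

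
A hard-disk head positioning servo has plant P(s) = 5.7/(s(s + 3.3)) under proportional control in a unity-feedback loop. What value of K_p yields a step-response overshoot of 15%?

From %OS = 100·exp(−πζ/√(1−ζ²)) = 15%, ζ = −ln(0.15)/√(π²+ln²(0.15)) = 0.5169.
Characteristic equation s² + 3.3s + 5.7K_p = 0 gives ζ = 3.3/(2√(5.7K_p)).
Setting ζ = 0.5169: √(5.7K_p) = 3.3/(2·0.5169) = 3.192, so K_p = 10.19/5.7 = 1.79.

K_p = 1.79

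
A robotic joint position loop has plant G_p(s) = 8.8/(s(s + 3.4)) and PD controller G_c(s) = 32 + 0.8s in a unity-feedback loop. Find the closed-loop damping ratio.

ζ = 0.311

Forward path: (32 + 0.8s)·8.8/(s(s+3.4)). The closed-loop characteristic equation is s² + (3.4 + 8.8·0.8)s + 8.8·32 = 0.
That is s² + 10.44s + 281.6 = 0, so ω_n = 16.78 rad/s and ζ = 10.44/(2·16.78) = 0.3111.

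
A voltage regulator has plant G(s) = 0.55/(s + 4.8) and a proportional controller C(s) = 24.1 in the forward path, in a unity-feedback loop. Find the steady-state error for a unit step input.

0.266

The loop is type 0. Static position error constant K_pos = C(0)·G(0) = 24.1·0.1146 = 2.761.
Steady-state error to a unit step: e_ss = 1/(1+K_pos) = 1/3.761 = 0.266.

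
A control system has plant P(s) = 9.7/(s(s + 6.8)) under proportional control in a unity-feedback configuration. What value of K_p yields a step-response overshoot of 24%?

From %OS = 100·exp(−πζ/√(1−ζ²)) = 24%, ζ = −ln(0.24)/√(π²+ln²(0.24)) = 0.4136.
Characteristic equation s² + 6.8s + 9.7K_p = 0 gives ζ = 6.8/(2√(9.7K_p)).
Setting ζ = 0.4136: √(9.7K_p) = 6.8/(2·0.4136) = 8.221, so K_p = 67.58/9.7 = 6.97.

K_p = 6.97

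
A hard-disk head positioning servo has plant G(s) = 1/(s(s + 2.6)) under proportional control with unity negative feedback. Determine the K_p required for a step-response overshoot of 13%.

K_p = 5.7

From %OS = 100·exp(−πζ/√(1−ζ²)) = 13%, ζ = −ln(0.13)/√(π²+ln²(0.13)) = 0.5446.
Characteristic equation s² + 2.6s + 1K_p = 0 gives ζ = 2.6/(2√(1K_p)).
Setting ζ = 0.5446: √(1K_p) = 2.6/(2·0.5446) = 2.387, so K_p = 5.697/1 = 5.7.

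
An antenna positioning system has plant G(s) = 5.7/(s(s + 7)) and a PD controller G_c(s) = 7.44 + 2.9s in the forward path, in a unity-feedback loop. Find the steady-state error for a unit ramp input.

0.165

The loop has one pole at the origin (type 1). Velocity error constant K_v = lim_{s→0} s·G_c(s)G(s) = 7.44·5.7/7 = 6.058.
Steady-state error to a unit ramp: e_ss = 1/K_v = 0.165.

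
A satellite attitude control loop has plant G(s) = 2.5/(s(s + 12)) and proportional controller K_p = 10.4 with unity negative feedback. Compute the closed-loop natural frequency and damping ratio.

ω_n = 5.1 rad/s, ζ = 1.18

With unity feedback the closed-loop characteristic equation is s² + 12s + 10.4·2.5 = s² + 12s + 26 = 0.
So ω_n² = 26 ⇒ ω_n = 5.099 rad/s, and ζ = 12/(2ω_n) = 1.18.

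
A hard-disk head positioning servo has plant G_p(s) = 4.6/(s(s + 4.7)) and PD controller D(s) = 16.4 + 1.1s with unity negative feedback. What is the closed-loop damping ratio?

Forward path: (16.4 + 1.1s)·4.6/(s(s+4.7)). The closed-loop characteristic equation is s² + (4.7 + 4.6·1.1)s + 4.6·16.4 = 0.
That is s² + 9.76s + 75.44 = 0, so ω_n = 8.686 rad/s and ζ = 9.76/(2·8.686) = 0.5618.

ζ = 0.562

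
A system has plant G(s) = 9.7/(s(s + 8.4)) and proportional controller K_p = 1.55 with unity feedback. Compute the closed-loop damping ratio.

The closed-loop denominator is s(s+8.4) + 1.55·9.7 = s² + 8.4s + 15.04.
So ω_n² = 15.04 ⇒ ω_n = 3.877 rad/s, and ζ = 8.4/(2ω_n) = 1.08.

ζ = 1.08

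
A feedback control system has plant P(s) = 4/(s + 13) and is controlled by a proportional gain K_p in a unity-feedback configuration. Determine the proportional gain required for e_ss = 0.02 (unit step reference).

K_p = 159

For a type-0 loop with proportional control, e_ss = 1/(1 + K_p·P(0)).
P(0) = 0.3077. Require 1/(1 + K_p·0.3077) = 0.02, so 1 + 0.3077·K_p = 50.
K_p = (50 − 1)/0.3077 = 159.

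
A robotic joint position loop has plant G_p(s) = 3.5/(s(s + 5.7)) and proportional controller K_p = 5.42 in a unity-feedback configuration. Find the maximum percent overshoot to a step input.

Closed-loop characteristic equation: s² + 5.7s + 18.97 = 0, so ω_n = 4.355 rad/s and ζ = 5.7/(2·4.355) = 0.6544.
%OS = 100·exp(−πζ/√(1−ζ²)) = 100·exp(−π·0.6544/√0.5718) = 6.6%.

6.6%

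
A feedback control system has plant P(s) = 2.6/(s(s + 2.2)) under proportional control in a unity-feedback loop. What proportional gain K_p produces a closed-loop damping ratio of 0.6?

K_p = 1.29

Closed-loop characteristic equation: s² + 2.2s + K_p·2.6 = 0.
So ω_n = √(2.6K_p) and 2ζω_n = 2.2, giving ζ = 2.2/(2√(2.6K_p)).
Setting ζ = 0.6: √(2.6K_p) = 2.2/(2·0.6) = 1.833, so K_p = 3.361/2.6 = 1.29.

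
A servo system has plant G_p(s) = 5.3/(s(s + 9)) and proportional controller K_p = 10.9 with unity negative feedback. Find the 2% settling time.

T_s ≈ 0.889 s

Closed-loop characteristic equation: s² + 9s + 57.77 = 0, so ω_n = 7.601 rad/s and ζ = 9/(2·7.601) = 0.5921.
2% settling time T_s ≈ 4/(ζω_n) = 4/4.5 = 0.889 s.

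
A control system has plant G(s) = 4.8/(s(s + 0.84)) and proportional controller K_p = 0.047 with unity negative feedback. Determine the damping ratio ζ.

1 + K_p·G(s) = 0 gives s² + 0.84s + 0.2256 = 0.
So ω_n² = 0.2256 ⇒ ω_n = 0.475 rad/s, and ζ = 0.84/(2ω_n) = 0.884.

ζ = 0.884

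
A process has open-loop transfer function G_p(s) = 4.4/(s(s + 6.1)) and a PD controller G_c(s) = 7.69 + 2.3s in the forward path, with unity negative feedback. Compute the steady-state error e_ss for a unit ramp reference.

The loop has one pole at the origin (type 1). Velocity error constant K_v = lim_{s→0} s·G_c(s)G_p(s) = 7.69·4.4/6.1 = 5.547.
Steady-state error to a unit ramp: e_ss = 1/K_v = 0.18.

0.18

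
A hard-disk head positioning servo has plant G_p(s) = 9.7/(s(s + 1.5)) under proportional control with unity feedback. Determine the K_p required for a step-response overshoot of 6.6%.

K_p = 0.135

From %OS = 100·exp(−πζ/√(1−ζ²)) = 6.6%, ζ = −ln(0.066)/√(π²+ln²(0.066)) = 0.6543.
Characteristic equation s² + 1.5s + 9.7K_p = 0 gives ζ = 1.5/(2√(9.7K_p)).
Setting ζ = 0.6543: √(9.7K_p) = 1.5/(2·0.6543) = 1.146, so K_p = 1.314/9.7 = 0.135.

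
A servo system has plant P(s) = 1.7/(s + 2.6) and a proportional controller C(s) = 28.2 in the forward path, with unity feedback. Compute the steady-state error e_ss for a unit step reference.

The loop is type 0. Static position error constant K_pos = C(0)·P(0) = 28.2·0.6538 = 18.44.
Steady-state error to a unit step: e_ss = 1/(1+K_pos) = 1/19.44 = 0.0514.

0.0514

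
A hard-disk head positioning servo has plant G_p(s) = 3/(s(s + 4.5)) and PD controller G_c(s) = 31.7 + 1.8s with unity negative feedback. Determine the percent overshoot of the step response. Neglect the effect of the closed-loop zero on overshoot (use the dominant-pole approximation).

Forward path: (31.7 + 1.8s)·3/(s(s+4.5)). The closed-loop characteristic equation is s² + (4.5 + 3·1.8)s + 3·31.7 = 0.
That is s² + 9.9s + 95.1 = 0, so ω_n = 9.752 rad/s and ζ = 9.9/(2·9.752) = 0.5076.
%OS = 100·exp(−πζ/√(1−ζ²)) = 15.7%.

15.7%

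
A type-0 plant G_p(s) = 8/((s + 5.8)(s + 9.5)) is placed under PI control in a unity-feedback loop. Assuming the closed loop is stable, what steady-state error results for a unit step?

0

The PI controller's integrator makes the forward path type 1, so e_ss to a step is zero.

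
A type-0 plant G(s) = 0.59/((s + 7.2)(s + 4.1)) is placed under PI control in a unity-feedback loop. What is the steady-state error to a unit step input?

0

The PI controller's integrator makes the forward path type 1, so e_ss to a step is zero.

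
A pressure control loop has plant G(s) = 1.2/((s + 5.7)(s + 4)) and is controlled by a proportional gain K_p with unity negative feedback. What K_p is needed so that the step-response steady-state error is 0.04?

K_p = 456

The loop is type 0, so e_ss(step) = 1/(1 + K_pos) with K_pos = K_p·G(0).
G(0) = 0.05263. Require 1/(1 + K_p·0.05263) = 0.04, so 1 + 0.05263·K_p = 25.
K_p = (25 − 1)/0.05263 = 456.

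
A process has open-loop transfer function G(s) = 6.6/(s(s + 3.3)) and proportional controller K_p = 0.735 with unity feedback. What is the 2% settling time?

Closed-loop characteristic equation: s² + 3.3s + 4.851 = 0, so ω_n = 2.202 rad/s and ζ = 3.3/(2·2.202) = 0.7491.
2% settling time T_s ≈ 4/(ζω_n) = 4/1.65 = 2.42 s.

T_s ≈ 2.42 s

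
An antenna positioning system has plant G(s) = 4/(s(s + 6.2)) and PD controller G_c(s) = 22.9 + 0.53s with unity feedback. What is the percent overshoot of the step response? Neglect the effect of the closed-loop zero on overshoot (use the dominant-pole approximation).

Forward path: (22.9 + 0.53s)·4/(s(s+6.2)). The closed-loop characteristic equation is s² + (6.2 + 4·0.53)s + 4·22.9 = 0.
That is s² + 8.32s + 91.6 = 0, so ω_n = 9.571 rad/s and ζ = 8.32/(2·9.571) = 0.4347.
%OS = 100·exp(−πζ/√(1−ζ²)) = 22%.

22%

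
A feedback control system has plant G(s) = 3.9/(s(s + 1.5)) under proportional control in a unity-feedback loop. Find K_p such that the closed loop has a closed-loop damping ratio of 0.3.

Closed-loop characteristic equation: s² + 1.5s + K_p·3.9 = 0.
So ω_n = √(3.9K_p) and 2ζω_n = 1.5, giving ζ = 1.5/(2√(3.9K_p)).
Setting ζ = 0.3: √(3.9K_p) = 1.5/(2·0.3) = 2.5, so K_p = 6.25/3.9 = 1.6.

K_p = 1.6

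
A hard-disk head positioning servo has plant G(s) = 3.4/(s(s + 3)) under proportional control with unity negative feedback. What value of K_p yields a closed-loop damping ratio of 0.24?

Closed-loop characteristic equation: s² + 3s + K_p·3.4 = 0.
So ω_n = √(3.4K_p) and 2ζω_n = 3, giving ζ = 3/(2√(3.4K_p)).
Setting ζ = 0.24: √(3.4K_p) = 3/(2·0.24) = 6.25, so K_p = 39.06/3.4 = 11.5.

K_p = 11.5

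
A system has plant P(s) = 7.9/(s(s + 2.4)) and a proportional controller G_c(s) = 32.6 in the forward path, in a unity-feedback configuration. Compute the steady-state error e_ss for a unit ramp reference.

The loop has one pole at the origin (type 1). Velocity error constant K_v = lim_{s→0} s·G_c(s)P(s) = 32.6·7.9/2.4 = 107.3.
Steady-state error to a unit ramp: e_ss = 1/K_v = 0.00932.

0.00932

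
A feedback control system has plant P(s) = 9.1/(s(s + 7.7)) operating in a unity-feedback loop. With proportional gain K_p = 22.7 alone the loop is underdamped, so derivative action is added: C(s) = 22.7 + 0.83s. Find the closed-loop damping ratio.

ζ = 0.531

Forward path: (22.7 + 0.83s)·9.1/(s(s+7.7)). The closed-loop characteristic equation is s² + (7.7 + 9.1·0.83)s + 9.1·22.7 = 0.
That is s² + 15.25s + 206.6 = 0, so ω_n = 14.37 rad/s and ζ = 15.25/(2·14.37) = 0.5306.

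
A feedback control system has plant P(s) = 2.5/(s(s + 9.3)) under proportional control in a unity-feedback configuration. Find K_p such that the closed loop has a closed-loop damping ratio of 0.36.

Closed-loop characteristic equation: s² + 9.3s + K_p·2.5 = 0.
So ω_n = √(2.5K_p) and 2ζω_n = 9.3, giving ζ = 9.3/(2√(2.5K_p)).
Setting ζ = 0.36: √(2.5K_p) = 9.3/(2·0.36) = 12.92, so K_p = 166.8/2.5 = 66.7.

K_p = 66.7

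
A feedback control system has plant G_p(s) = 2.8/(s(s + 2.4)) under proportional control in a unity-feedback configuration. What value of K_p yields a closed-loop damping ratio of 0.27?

Closed-loop characteristic equation: s² + 2.4s + K_p·2.8 = 0.
So ω_n = √(2.8K_p) and 2ζω_n = 2.4, giving ζ = 2.4/(2√(2.8K_p)).
Setting ζ = 0.27: √(2.8K_p) = 2.4/(2·0.27) = 4.444, so K_p = 19.75/2.8 = 7.05.

K_p = 7.05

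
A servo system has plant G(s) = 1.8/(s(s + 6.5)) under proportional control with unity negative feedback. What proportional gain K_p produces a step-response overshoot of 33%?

From %OS = 100·exp(−πζ/√(1−ζ²)) = 33%, ζ = −ln(0.33)/√(π²+ln²(0.33)) = 0.3328.
Characteristic equation s² + 6.5s + 1.8K_p = 0 gives ζ = 6.5/(2√(1.8K_p)).
Setting ζ = 0.3328: √(1.8K_p) = 6.5/(2·0.3328) = 9.766, so K_p = 95.38/1.8 = 53.

K_p = 53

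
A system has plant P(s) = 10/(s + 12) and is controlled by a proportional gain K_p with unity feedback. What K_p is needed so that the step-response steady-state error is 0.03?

K_p = 38.8

For a type-0 loop with proportional control, e_ss = 1/(1 + K_p·P(0)).
P(0) = 0.8333. Require 1/(1 + K_p·0.8333) = 0.03, so 1 + 0.8333·K_p = 33.33.
K_p = (33.33 − 1)/0.8333 = 38.8.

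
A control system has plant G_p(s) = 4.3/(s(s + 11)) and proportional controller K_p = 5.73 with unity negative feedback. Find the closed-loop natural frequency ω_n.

ω_n = 4.96 rad/s

The closed-loop denominator is s(s+11) + 5.73·4.3 = s² + 11s + 24.64.
So ω_n² = 24.64 ⇒ ω_n = 4.964 rad/s, and ζ = 11/(2ω_n) = 1.11.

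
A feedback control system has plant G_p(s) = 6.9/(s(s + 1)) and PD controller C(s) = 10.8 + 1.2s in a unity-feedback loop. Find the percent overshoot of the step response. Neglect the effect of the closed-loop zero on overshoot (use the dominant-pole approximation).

13.5%

Forward path: (10.8 + 1.2s)·6.9/(s(s+1)). The closed-loop characteristic equation is s² + (1 + 6.9·1.2)s + 6.9·10.8 = 0.
That is s² + 9.28s + 74.52 = 0, so ω_n = 8.632 rad/s and ζ = 9.28/(2·8.632) = 0.5375.
%OS = 100·exp(−πζ/√(1−ζ²)) = 13.5%.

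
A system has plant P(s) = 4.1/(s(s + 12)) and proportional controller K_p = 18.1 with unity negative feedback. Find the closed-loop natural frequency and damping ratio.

1 + K_p·P(s) = 0 gives s² + 12s + 74.21 = 0.
So ω_n² = 74.21 ⇒ ω_n = 8.615 rad/s, and ζ = 12/(2ω_n) = 0.696.

ω_n = 8.61 rad/s, ζ = 0.696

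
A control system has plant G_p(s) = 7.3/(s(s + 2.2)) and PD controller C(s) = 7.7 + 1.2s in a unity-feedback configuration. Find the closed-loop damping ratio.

Forward path: (7.7 + 1.2s)·7.3/(s(s+2.2)). The closed-loop characteristic equation is s² + (2.2 + 7.3·1.2)s + 7.3·7.7 = 0.
That is s² + 10.96s + 56.21 = 0, so ω_n = 7.497 rad/s and ζ = 10.96/(2·7.497) = 0.7309.

ζ = 0.731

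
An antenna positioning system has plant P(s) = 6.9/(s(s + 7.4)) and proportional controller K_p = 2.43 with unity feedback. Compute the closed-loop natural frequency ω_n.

With unity feedback the closed-loop characteristic equation is s² + 7.4s + 2.43·6.9 = s² + 7.4s + 16.77 = 0.
So ω_n² = 16.77 ⇒ ω_n = 4.095 rad/s, and ζ = 7.4/(2ω_n) = 0.904.

ω_n = 4.09 rad/s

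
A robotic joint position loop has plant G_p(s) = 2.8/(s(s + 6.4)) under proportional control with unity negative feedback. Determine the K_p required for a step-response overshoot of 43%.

K_p = 54.3

From %OS = 100·exp(−πζ/√(1−ζ²)) = 43%, ζ = −ln(0.43)/√(π²+ln²(0.43)) = 0.2594.
Characteristic equation s² + 6.4s + 2.8K_p = 0 gives ζ = 6.4/(2√(2.8K_p)).
Setting ζ = 0.2594: √(2.8K_p) = 6.4/(2·0.2594) = 12.33, so K_p = 152.1/2.8 = 54.3.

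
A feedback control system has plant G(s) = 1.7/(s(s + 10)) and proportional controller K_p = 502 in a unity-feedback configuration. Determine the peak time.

T_p = 0.109 s

From 1 + K_pG(s) = 0: s² + 10s + 853.4 = 0 ⇒ ω_n = 29.21, ζ = 0.1712.
Damped frequency ω_d = ω_n√(1−ζ²) = 28.78 rad/s, so peak time T_p = π/ω_d = 0.109 s.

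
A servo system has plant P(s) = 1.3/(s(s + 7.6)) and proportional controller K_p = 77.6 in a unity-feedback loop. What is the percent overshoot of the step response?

Closed-loop characteristic equation: s² + 7.6s + 100.9 = 0, so ω_n = 10.04 rad/s and ζ = 7.6/(2·10.04) = 0.3783.
%OS = 100·exp(−πζ/√(1−ζ²)) = 100·exp(−π·0.3783/√0.8569) = 27.7%.

27.7%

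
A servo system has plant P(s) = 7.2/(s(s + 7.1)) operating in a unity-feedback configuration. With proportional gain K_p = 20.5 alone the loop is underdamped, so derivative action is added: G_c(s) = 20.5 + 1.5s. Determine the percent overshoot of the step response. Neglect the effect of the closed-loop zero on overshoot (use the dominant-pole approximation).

3.26%

Forward path: (20.5 + 1.5s)·7.2/(s(s+7.1)). The closed-loop characteristic equation is s² + (7.1 + 7.2·1.5)s + 7.2·20.5 = 0.
That is s² + 17.9s + 147.6 = 0, so ω_n = 12.15 rad/s and ζ = 17.9/(2·12.15) = 0.7367.
%OS = 100·exp(−πζ/√(1−ζ²)) = 3.26%.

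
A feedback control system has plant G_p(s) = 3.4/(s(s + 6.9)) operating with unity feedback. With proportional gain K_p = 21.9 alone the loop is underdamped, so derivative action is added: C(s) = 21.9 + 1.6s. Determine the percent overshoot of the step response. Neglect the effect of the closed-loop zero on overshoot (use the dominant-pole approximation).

Forward path: (21.9 + 1.6s)·3.4/(s(s+6.9)). The closed-loop characteristic equation is s² + (6.9 + 3.4·1.6)s + 3.4·21.9 = 0.
That is s² + 12.34s + 74.46 = 0, so ω_n = 8.629 rad/s and ζ = 12.34/(2·8.629) = 0.715.
%OS = 100·exp(−πζ/√(1−ζ²)) = 4.02%.

4.02%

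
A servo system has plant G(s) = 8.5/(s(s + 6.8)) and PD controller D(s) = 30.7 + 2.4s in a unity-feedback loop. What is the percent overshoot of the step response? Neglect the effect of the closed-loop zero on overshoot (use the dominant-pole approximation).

Forward path: (30.7 + 2.4s)·8.5/(s(s+6.8)). The closed-loop characteristic equation is s² + (6.8 + 8.5·2.4)s + 8.5·30.7 = 0.
That is s² + 27.2s + 260.9 = 0, so ω_n = 16.15 rad/s and ζ = 27.2/(2·16.15) = 0.8419.
%OS = 100·exp(−πζ/√(1−ζ²)) = 0.744%.

0.744%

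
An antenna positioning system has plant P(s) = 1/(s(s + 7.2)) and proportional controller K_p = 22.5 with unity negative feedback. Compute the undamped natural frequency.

1 + K_p·P(s) = 0 gives s² + 7.2s + 22.5 = 0.
So ω_n² = 22.5 ⇒ ω_n = 4.743 rad/s, and ζ = 7.2/(2ω_n) = 0.759.

ω_n = 4.74 rad/s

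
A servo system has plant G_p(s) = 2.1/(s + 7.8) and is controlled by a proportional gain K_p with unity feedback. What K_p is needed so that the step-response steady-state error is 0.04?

K_p = 89.1

The loop is type 0, so e_ss(step) = 1/(1 + K_pos) with K_pos = K_p·G_p(0).
G_p(0) = 0.2692. Require 1/(1 + K_p·0.2692) = 0.04, so 1 + 0.2692·K_p = 25.
K_p = (25 − 1)/0.2692 = 89.1.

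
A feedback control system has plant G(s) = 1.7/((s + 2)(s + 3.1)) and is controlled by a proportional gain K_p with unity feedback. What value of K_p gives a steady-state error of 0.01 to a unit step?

The loop is type 0, so e_ss(step) = 1/(1 + K_pos) with K_pos = K_p·G(0).
G(0) = 0.2742. Require 1/(1 + K_p·0.2742) = 0.01, so 1 + 0.2742·K_p = 100.
K_p = (100 − 1)/0.2742 = 361.

K_p = 361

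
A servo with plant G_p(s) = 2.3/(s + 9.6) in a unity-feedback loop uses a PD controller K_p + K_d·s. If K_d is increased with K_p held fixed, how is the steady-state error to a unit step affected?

At s = 0 the derivative term contributes nothing: C(0) = K_p regardless of K_d, so K_pos = K_p·G_p(0) and e_ss are unchanged.

unchanged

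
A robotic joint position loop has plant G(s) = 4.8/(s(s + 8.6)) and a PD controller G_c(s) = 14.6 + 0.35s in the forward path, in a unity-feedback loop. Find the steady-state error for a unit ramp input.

0.123

The loop has one pole at the origin (type 1). Velocity error constant K_v = lim_{s→0} s·G_c(s)G(s) = 14.6·4.8/8.6 = 8.149.
Steady-state error to a unit ramp: e_ss = 1/K_v = 0.123.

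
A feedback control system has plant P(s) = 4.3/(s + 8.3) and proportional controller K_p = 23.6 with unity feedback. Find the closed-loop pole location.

Closed-loop transfer function: T(s) = K_p·P(s)/(1 + K_p·P(s)) = 101.5/(s + 8.3 + 101.5) = 101.5/(s + 109.8).
The closed-loop pole is at s = −109.8.

s = -109.8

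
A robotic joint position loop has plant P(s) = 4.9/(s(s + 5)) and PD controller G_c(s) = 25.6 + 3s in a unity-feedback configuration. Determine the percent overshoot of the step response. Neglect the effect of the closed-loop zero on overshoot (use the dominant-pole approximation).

Forward path: (25.6 + 3s)·4.9/(s(s+5)). The closed-loop characteristic equation is s² + (5 + 4.9·3)s + 4.9·25.6 = 0.
That is s² + 19.7s + 125.4 = 0, so ω_n = 11.2 rad/s and ζ = 19.7/(2·11.2) = 0.8795.
%OS = 100·exp(−πζ/√(1−ζ²)) = 0.301%.

0.301%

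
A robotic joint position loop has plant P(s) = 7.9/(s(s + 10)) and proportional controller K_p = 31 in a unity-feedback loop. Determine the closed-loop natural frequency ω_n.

ω_n = 15.6 rad/s

The closed-loop denominator is s(s+10) + 31·7.9 = s² + 10s + 244.9.
So ω_n² = 244.9 ⇒ ω_n = 15.65 rad/s, and ζ = 10/(2ω_n) = 0.32.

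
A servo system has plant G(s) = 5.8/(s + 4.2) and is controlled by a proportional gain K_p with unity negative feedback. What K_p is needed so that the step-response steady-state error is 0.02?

K_p = 35.5

Steady-state error for a unit step on this type-0 loop is 1/(1 + K_p·G(0)).
G(0) = 1.381. Require 1/(1 + K_p·1.381) = 0.02, so 1 + 1.381·K_p = 50.
K_p = (50 − 1)/1.381 = 35.5.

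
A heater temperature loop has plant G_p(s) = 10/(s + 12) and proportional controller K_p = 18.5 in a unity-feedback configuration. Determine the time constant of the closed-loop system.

τ = 0.00508 s

Closed-loop transfer function: T(s) = K_p·G_p(s)/(1 + K_p·G_p(s)) = 185/(s + 12 + 185) = 185/(s + 197).
Time constant τ = 1/197 = 0.00508 s.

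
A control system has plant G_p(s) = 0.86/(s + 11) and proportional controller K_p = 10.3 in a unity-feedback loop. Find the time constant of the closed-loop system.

Closed-loop transfer function: T(s) = K_p·G_p(s)/(1 + K_p·G_p(s)) = 8.858/(s + 11 + 8.858) = 8.858/(s + 19.86).
Time constant τ = 1/19.86 = 0.0504 s.

τ = 0.0504 s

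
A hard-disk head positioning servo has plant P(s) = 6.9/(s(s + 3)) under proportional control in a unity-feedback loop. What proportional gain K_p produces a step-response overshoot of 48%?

From %OS = 100·exp(−πζ/√(1−ζ²)) = 48%, ζ = −ln(0.48)/√(π²+ln²(0.48)) = 0.2275.
Characteristic equation s² + 3s + 6.9K_p = 0 gives ζ = 3/(2√(6.9K_p)).
Setting ζ = 0.2275: √(6.9K_p) = 3/(2·0.2275) = 6.593, so K_p = 43.47/6.9 = 6.3.

K_p = 6.3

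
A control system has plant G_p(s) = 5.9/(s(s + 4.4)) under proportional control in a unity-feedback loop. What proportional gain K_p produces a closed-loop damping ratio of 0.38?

K_p = 5.68

Closed-loop characteristic equation: s² + 4.4s + K_p·5.9 = 0.
So ω_n = √(5.9K_p) and 2ζω_n = 4.4, giving ζ = 4.4/(2√(5.9K_p)).
Setting ζ = 0.38: √(5.9K_p) = 4.4/(2·0.38) = 5.789, so K_p = 33.52/5.9 = 5.68.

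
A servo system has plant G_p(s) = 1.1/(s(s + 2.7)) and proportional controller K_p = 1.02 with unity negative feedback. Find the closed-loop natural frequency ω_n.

1 + K_p·G_p(s) = 0 gives s² + 2.7s + 1.122 = 0.
So ω_n² = 1.122 ⇒ ω_n = 1.059 rad/s, and ζ = 2.7/(2ω_n) = 1.27.

ω_n = 1.06 rad/s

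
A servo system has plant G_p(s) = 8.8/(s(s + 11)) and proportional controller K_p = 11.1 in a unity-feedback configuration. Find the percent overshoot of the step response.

Closed-loop characteristic equation: s² + 11s + 97.68 = 0, so ω_n = 9.883 rad/s and ζ = 11/(2·9.883) = 0.5565.
%OS = 100·exp(−πζ/√(1−ζ²)) = 100·exp(−π·0.5565/√0.6903) = 12.2%.

12.2%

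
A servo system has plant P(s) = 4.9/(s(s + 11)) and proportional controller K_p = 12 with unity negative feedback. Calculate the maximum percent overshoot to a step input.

From 1 + K_pP(s) = 0: s² + 11s + 58.8 = 0 ⇒ ω_n = 7.668, ζ = 0.7173.
%OS = 100·exp(−πζ/√(1−ζ²)) = 100·exp(−π·0.7173/√0.4855) = 3.94%.

3.94%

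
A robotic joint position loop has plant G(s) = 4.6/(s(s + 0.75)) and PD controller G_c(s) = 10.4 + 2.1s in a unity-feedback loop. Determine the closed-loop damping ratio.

ζ = 0.753

Forward path: (10.4 + 2.1s)·4.6/(s(s+0.75)). The closed-loop characteristic equation is s² + (0.75 + 4.6·2.1)s + 4.6·10.4 = 0.
That is s² + 10.41s + 47.84 = 0, so ω_n = 6.917 rad/s and ζ = 10.41/(2·6.917) = 0.7525.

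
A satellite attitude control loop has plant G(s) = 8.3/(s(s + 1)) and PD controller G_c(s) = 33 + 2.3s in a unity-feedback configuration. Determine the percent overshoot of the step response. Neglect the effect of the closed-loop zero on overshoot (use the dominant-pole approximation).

Forward path: (33 + 2.3s)·8.3/(s(s+1)). The closed-loop characteristic equation is s² + (1 + 8.3·2.3)s + 8.3·33 = 0.
That is s² + 20.09s + 273.9 = 0, so ω_n = 16.55 rad/s and ζ = 20.09/(2·16.55) = 0.607.
%OS = 100·exp(−πζ/√(1−ζ²)) = 9.08%.

9.08%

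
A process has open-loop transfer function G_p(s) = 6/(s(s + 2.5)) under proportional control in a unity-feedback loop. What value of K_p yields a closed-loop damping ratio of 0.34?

Closed-loop characteristic equation: s² + 2.5s + K_p·6 = 0.
So ω_n = √(6K_p) and 2ζω_n = 2.5, giving ζ = 2.5/(2√(6K_p)).
Setting ζ = 0.34: √(6K_p) = 2.5/(2·0.34) = 3.676, so K_p = 13.52/6 = 2.25.

K_p = 2.25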